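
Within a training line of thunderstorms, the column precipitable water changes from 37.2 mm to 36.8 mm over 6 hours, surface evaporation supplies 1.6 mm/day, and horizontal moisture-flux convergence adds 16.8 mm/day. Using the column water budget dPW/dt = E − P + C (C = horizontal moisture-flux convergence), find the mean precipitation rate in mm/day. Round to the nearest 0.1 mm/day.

P ≈ 20.0 mm/day

dPW/dt = (36.8 − 37.2) mm / (6/24 day) = -1.600 mm/day.
P = E + C − dPW/dt = 1.6 + (16.8) − (-1.600) = 20.0 mm/day.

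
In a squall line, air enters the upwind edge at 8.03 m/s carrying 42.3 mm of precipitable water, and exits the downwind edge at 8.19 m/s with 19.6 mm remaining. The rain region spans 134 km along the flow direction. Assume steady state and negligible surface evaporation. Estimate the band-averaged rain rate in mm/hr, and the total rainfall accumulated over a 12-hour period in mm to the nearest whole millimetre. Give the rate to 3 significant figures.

R ≈ 4.81 mm/hr; total ≈ 58 mm

Column moisture flux per unit crosswind length is F = V × PW.
Inflow: F_in = 8.03 × 42.3 = 339.669 mm·m/s
Outflow: F_out = 8.19 × 19.6 = 160.524 mm·m/s
Steady-state rate R = (F_in − F_out)/L = (339.669 − 160.524) / 134000 m = 1.337e-03 mm/s.
R = 1.337e-03 × 3600 = 4.81 mm/hr.
Over 12 h: total = 4.81 × 12 = 57.72 ≈ 58 mm.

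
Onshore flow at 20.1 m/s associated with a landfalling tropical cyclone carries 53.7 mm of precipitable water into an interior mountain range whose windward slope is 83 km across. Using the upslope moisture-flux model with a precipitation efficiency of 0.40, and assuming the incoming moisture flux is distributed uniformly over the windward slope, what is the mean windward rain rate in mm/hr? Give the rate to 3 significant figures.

Incoming column moisture flux per unit ridge length: F = V × PW = 20.1 × 53.7 = 1079.37 mm·m/s.
Spread over the 83 km slope with efficiency ε = 0.40: R = ε·F/W = 0.40 × 1079.37 / 83000 m = 5.202e-03 mm/s.
R = 5.202e-03 × 3600 = 18.7 mm/hr.

R ≈ 18.7 mm/hr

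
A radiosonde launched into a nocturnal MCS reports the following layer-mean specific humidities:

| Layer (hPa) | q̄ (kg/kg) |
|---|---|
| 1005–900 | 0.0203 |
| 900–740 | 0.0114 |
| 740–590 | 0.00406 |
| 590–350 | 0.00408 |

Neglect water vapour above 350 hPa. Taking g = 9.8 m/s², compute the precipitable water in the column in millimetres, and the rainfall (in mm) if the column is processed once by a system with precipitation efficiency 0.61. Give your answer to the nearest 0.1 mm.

PW ≈ 56.6 mm; rainfall ≈ 34.5 mm

Precipitable water is the column-integrated vapour mass per unit area: PW = (1/g) Σ q̄ Δp, with q in kg/kg and Δp in Pa (1 kg/m² of water = 1 mm).
Layer 1005–900 hPa: Δp = 105 hPa = 10500 Pa, q̄ = 0.0203 kg/kg → 0.0203 × 10500 / 9.8 = 21.75 mm
Layer 900–740 hPa: Δp = 160 hPa = 16000 Pa, q̄ = 0.0114 kg/kg → 0.0114 × 16000 / 9.8 = 18.61 mm
Layer 740–590 hPa: Δp = 150 hPa = 15000 Pa, q̄ = 0.00406 kg/kg → 0.00406 × 15000 / 9.8 = 6.21 mm
Layer 590–350 hPa: Δp = 240 hPa = 24000 Pa, q̄ = 0.00408 kg/kg → 0.00408 × 24000 / 9.8 = 9.99 mm
PW = 21.75 + 18.61 + 6.21 + 9.99 = 56.56 ≈ 56.6 mm.
Rainfall = ε × PW = 0.61 × 56.6 = 34.5 mm.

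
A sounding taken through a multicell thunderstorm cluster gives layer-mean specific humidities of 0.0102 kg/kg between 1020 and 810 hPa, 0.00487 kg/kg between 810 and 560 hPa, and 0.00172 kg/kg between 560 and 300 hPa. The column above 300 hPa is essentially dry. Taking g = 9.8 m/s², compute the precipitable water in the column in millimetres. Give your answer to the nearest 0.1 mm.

Precipitable water is the column-integrated vapour mass per unit area: PW = (1/g) Σ q̄ Δp, with q in kg/kg and Δp in Pa (1 kg/m² of water = 1 mm).
Layer 1020–810 hPa: Δp = 210 hPa = 21000 Pa, q̄ = 0.0102 kg/kg → 0.0102 × 21000 / 9.8 = 21.86 mm
Layer 810–560 hPa: Δp = 250 hPa = 25000 Pa, q̄ = 0.00487 kg/kg → 0.00487 × 25000 / 9.8 = 12.42 mm
Layer 560–300 hPa: Δp = 260 hPa = 26000 Pa, q̄ = 0.00172 kg/kg → 0.00172 × 26000 / 9.8 = 4.56 mm
PW = 21.86 + 12.42 + 4.56 = 38.84 ≈ 38.8 mm.

PW ≈ 38.8 mm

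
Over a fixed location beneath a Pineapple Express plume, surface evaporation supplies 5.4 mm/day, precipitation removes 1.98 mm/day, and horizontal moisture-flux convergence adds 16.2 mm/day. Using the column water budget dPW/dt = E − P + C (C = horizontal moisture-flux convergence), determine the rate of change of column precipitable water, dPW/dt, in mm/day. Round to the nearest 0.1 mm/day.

dPW/dt = E − P + C = 5.4 − 1.98 + (16.2) = 19.6 mm/day.

dPW/dt ≈ 19.6 mm/day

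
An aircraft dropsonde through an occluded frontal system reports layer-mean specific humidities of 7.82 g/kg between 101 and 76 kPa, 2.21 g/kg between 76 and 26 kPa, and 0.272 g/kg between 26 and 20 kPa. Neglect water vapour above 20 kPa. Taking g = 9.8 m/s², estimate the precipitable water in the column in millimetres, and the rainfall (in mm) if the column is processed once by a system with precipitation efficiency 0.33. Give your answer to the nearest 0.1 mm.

Precipitable water is the column-integrated vapour mass per unit area: PW = (1/g) Σ q̄ Δp, with q in kg/kg and Δp in Pa (1 kg/m² of water = 1 mm).
Layer 101–76 kPa: Δp = 250 hPa = 25000 Pa, q̄ = 0.00782 kg/kg → 0.00782 × 25000 / 9.8 = 19.95 mm
Layer 76–26 kPa: Δp = 500 hPa = 50000 Pa, q̄ = 0.00221 kg/kg → 0.00221 × 50000 / 9.8 = 11.28 mm
Layer 26–20 kPa: Δp = 60 hPa = 6000 Pa, q̄ = 0.000272 kg/kg → 0.000272 × 6000 / 9.8 = 0.17 mm
PW = 19.95 + 11.28 + 0.17 = 31.40 ≈ 31.4 mm.
Rainfall = ε × PW = 0.33 × 31.4 = 10.4 mm.

PW ≈ 31.4 mm; rainfall ≈ 10.4 mm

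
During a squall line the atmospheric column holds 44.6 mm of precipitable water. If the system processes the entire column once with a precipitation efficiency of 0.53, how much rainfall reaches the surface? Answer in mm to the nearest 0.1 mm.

rainfall ≈ 23.6 mm

Rainfall = ε × PW = 0.53 × 44.6 = 23.6 mm.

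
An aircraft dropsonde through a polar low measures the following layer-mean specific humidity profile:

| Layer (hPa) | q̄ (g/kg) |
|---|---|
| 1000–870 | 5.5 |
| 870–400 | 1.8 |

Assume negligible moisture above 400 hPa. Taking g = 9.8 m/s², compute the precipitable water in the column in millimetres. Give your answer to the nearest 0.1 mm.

PW ≈ 15.9 mm

Precipitable water is the column-integrated vapour mass per unit area: PW = (1/g) Σ q̄ Δp, with q in kg/kg and Δp in Pa (1 kg/m² of water = 1 mm).
Layer 1000–870 hPa: Δp = 130 hPa = 13000 Pa, q̄ = 0.0055 kg/kg → 0.0055 × 13000 / 9.8 = 7.30 mm
Layer 870–400 hPa: Δp = 470 hPa = 47000 Pa, q̄ = 0.0018 kg/kg → 0.0018 × 47000 / 9.8 = 8.63 mm
PW = 7.30 + 8.63 = 15.93 ≈ 15.9 mm.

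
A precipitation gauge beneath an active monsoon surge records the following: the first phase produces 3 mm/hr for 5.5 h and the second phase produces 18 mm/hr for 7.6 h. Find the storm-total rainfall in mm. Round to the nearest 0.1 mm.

Total = Σ Rᵢ Δtᵢ = 3 × 5.5 + 18 × 7.6
      = 16.5 + 136.8 = 153.3 mm.

total ≈ 153.3 mm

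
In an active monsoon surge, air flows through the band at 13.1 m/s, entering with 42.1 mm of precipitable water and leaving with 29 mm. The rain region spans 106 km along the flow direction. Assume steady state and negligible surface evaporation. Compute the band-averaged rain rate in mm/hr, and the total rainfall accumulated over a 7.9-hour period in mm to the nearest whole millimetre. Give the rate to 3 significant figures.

Column moisture flux per unit crosswind length is F = V × PW.
Inflow: F_in = 13.1 × 42.1 = 551.51 mm·m/s
Outflow: F_out = 13.1 × 29 = 379.9 mm·m/s
Steady-state rate R = (F_in − F_out)/L = (551.51 − 379.9) / 106000 m = 1.619e-03 mm/s.
R = 1.619e-03 × 3600 = 5.83 mm/hr.
Over 7.9 h: total = 5.83 × 7.9 = 46.057 ≈ 46 mm.

R ≈ 5.83 mm/hr; total ≈ 46 mm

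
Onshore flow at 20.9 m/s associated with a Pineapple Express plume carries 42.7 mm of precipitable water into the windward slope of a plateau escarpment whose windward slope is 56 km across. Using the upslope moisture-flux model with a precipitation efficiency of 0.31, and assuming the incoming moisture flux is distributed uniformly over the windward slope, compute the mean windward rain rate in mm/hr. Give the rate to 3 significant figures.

Incoming column moisture flux per unit ridge length: F = V × PW = 20.9 × 42.7 = 892.43 mm·m/s.
Spread over the 56 km slope with efficiency ε = 0.31: R = ε·F/W = 0.31 × 892.43 / 56000 m = 4.940e-03 mm/s.
R = 4.940e-03 × 3600 = 17.8 mm/hr.

R ≈ 17.8 mm/hr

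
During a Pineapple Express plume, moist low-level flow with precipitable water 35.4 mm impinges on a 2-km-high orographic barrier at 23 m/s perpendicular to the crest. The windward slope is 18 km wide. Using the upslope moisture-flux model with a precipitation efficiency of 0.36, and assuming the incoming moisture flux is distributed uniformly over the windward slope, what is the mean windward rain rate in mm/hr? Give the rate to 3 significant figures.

Incoming column moisture flux per unit ridge length: F = V × PW = 23 × 35.4 = 814.2 mm·m/s.
Spread over the 18 km slope with efficiency ε = 0.36: R = ε·F/W = 0.36 × 814.2 / 18000 m = 1.628e-02 mm/s.
R = 1.628e-02 × 3600 = 58.6 mm/hr.

R ≈ 58.6 mm/hr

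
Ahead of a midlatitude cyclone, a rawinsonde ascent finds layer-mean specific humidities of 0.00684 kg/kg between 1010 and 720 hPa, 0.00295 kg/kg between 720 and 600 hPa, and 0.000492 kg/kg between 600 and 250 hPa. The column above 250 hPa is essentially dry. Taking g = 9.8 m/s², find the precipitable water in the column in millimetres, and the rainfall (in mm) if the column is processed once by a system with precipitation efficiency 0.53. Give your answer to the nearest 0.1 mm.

Precipitable water is the column-integrated vapour mass per unit area: PW = (1/g) Σ q̄ Δp, with q in kg/kg and Δp in Pa (1 kg/m² of water = 1 mm).
Layer 1010–720 hPa: Δp = 290 hPa = 29000 Pa, q̄ = 0.00684 kg/kg → 0.00684 × 29000 / 9.8 = 20.24 mm
Layer 720–600 hPa: Δp = 120 hPa = 12000 Pa, q̄ = 0.00295 kg/kg → 0.00295 × 12000 / 9.8 = 3.61 mm
Layer 600–250 hPa: Δp = 350 hPa = 35000 Pa, q̄ = 0.000492 kg/kg → 0.000492 × 35000 / 9.8 = 1.76 mm
PW = 20.24 + 3.61 + 1.76 = 25.61 ≈ 25.6 mm.
Rainfall = ε × PW = 0.53 × 25.6 = 13.6 mm.

PW ≈ 25.6 mm; rainfall ≈ 13.6 mm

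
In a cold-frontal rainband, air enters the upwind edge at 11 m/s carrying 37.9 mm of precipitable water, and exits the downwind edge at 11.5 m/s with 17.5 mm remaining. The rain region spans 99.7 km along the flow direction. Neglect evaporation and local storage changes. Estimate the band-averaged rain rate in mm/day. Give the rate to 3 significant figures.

Column moisture flux per unit crosswind length is F = V × PW.
Inflow: F_in = 11 × 37.9 = 416.9 mm·m/s
Outflow: F_out = 11.5 × 17.5 = 201.25 mm·m/s
Steady-state rate R = (F_in − F_out)/L = (416.9 − 201.25) / 99700 m = 2.163e-03 mm/s.
R = 2.163e-03 × 3600 × 24 = 187 mm/day.

R ≈ 187 mm/day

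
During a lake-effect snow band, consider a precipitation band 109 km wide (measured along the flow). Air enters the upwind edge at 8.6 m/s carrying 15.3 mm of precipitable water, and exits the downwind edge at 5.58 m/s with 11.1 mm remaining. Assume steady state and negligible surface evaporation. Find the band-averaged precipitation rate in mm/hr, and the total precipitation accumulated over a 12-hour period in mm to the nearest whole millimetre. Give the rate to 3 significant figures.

R ≈ 2.30 mm/hr; total ≈ 28 mm

Column moisture flux per unit crosswind length is F = V × PW.
Inflow: F_in = 8.6 × 15.3 = 131.58 mm·m/s
Outflow: F_out = 5.58 × 11.1 = 61.938 mm·m/s
Steady-state rate R = (F_in − F_out)/L = (131.58 − 61.938) / 109000 m = 6.389e-04 mm/s.
R = 6.389e-04 × 3600 = 2.30 mm/hr.
Over 12 h: total = 2.30 × 12 = 27.6 ≈ 28 mm.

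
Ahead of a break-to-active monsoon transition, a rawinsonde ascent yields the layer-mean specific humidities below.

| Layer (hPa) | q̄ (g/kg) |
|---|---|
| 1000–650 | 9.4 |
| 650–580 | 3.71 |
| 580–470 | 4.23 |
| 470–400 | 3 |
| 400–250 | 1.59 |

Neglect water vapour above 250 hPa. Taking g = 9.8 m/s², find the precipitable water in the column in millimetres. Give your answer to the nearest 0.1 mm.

Precipitable water is the column-integrated vapour mass per unit area: PW = (1/g) Σ q̄ Δp, with q in kg/kg and Δp in Pa (1 kg/m² of water = 1 mm).
Layer 1000–650 hPa: Δp = 350 hPa = 35000 Pa, q̄ = 0.0094 kg/kg → 0.0094 × 35000 / 9.8 = 33.57 mm
Layer 650–580 hPa: Δp = 70 hPa = 7000 Pa, q̄ = 0.00371 kg/kg → 0.00371 × 7000 / 9.8 = 2.65 mm
Layer 580–470 hPa: Δp = 110 hPa = 11000 Pa, q̄ = 0.00423 kg/kg → 0.00423 × 11000 / 9.8 = 4.75 mm
Layer 470–400 hPa: Δp = 70 hPa = 7000 Pa, q̄ = 0.003 kg/kg → 0.003 × 7000 / 9.8 = 2.14 mm
Layer 400–250 hPa: Δp = 150 hPa = 15000 Pa, q̄ = 0.00159 kg/kg → 0.00159 × 15000 / 9.8 = 2.43 mm
PW = 33.57 + 2.65 + 4.75 + 2.14 + 2.43 = 45.54 ≈ 45.5 mm.

PW ≈ 45.5 mm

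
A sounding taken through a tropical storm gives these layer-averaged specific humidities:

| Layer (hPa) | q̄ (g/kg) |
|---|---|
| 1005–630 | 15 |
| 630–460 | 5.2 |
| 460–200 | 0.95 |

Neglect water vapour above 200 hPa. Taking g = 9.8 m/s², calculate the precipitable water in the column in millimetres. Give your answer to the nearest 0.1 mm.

Precipitable water is the column-integrated vapour mass per unit area: PW = (1/g) Σ q̄ Δp, with q in kg/kg and Δp in Pa (1 kg/m² of water = 1 mm).
Layer 1005–630 hPa: Δp = 375 hPa = 37500 Pa, q̄ = 0.015 kg/kg → 0.015 × 37500 / 9.8 = 57.40 mm
Layer 630–460 hPa: Δp = 170 hPa = 17000 Pa, q̄ = 0.0052 kg/kg → 0.0052 × 17000 / 9.8 = 9.02 mm
Layer 460–200 hPa: Δp = 260 hPa = 26000 Pa, q̄ = 0.00095 kg/kg → 0.00095 × 26000 / 9.8 = 2.52 mm
PW = 57.40 + 9.02 + 2.52 = 68.94 ≈ 68.9 mm.

PW ≈ 68.9 mm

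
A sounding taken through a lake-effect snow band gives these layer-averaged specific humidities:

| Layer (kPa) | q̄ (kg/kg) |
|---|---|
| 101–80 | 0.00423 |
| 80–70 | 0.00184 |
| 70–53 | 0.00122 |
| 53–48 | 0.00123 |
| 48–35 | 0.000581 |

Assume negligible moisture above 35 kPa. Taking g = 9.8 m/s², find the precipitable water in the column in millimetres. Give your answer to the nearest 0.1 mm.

PW ≈ 14.5 mm

Precipitable water is the column-integrated vapour mass per unit area: PW = (1/g) Σ q̄ Δp, with q in kg/kg and Δp in Pa (1 kg/m² of water = 1 mm).
Layer 101–80 kPa: Δp = 210 hPa = 21000 Pa, q̄ = 0.00423 kg/kg → 0.00423 × 21000 / 9.8 = 9.06 mm
Layer 80–70 kPa: Δp = 100 hPa = 10000 Pa, q̄ = 0.00184 kg/kg → 0.00184 × 10000 / 9.8 = 1.88 mm
Layer 70–53 kPa: Δp = 170 hPa = 17000 Pa, q̄ = 0.00122 kg/kg → 0.00122 × 17000 / 9.8 = 2.12 mm
Layer 53–48 kPa: Δp = 50 hPa = 5000 Pa, q̄ = 0.00123 kg/kg → 0.00123 × 5000 / 9.8 = 0.63 mm
Layer 48–35 kPa: Δp = 130 hPa = 13000 Pa, q̄ = 0.000581 kg/kg → 0.000581 × 13000 / 9.8 = 0.77 mm
PW = 9.06 + 1.88 + 2.12 + 0.63 + 0.77 = 14.46 ≈ 14.5 mm.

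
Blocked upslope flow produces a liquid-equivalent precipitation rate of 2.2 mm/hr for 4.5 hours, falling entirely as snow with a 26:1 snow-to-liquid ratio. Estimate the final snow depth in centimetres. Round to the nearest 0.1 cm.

snow depth ≈ 25.7 cm

Liquid-equivalent depth = 2.2 × 4.5 = 9.9 mm.
Snow depth = 9.9 mm × 26 = 257.4 mm = 25.7 cm.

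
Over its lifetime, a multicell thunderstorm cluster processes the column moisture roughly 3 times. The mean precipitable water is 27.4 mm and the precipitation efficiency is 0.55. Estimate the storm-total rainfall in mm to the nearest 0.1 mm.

Each cycle deposits ε × PW = 0.55 × 27.4 = 15.07 mm.
Over 3 cycles: 3 × 15.07 = 45.2 mm.

rainfall ≈ 45.2 mm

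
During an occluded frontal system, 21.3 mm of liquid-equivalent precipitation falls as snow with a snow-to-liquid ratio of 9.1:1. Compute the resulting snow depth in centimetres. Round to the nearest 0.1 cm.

snow depth ≈ 19.4 cm

Snow depth = liquid × ratio = 21.3 mm × 9.1 = 193.83 mm = 19.4 cm.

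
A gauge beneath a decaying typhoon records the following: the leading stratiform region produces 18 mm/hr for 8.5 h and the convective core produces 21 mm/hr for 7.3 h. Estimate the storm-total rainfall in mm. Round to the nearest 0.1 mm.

total ≈ 306.3 mm

Total = Σ Rᵢ Δtᵢ = 18 × 8.5 + 21 × 7.3
      = 153 + 153.3 = 306.3 mm.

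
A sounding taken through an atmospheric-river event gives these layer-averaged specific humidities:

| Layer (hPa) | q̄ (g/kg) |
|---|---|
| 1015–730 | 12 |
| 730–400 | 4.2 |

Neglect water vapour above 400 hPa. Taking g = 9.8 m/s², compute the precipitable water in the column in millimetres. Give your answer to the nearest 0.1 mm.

Precipitable water is the column-integrated vapour mass per unit area: PW = (1/g) Σ q̄ Δp, with q in kg/kg and Δp in Pa (1 kg/m² of water = 1 mm).
Layer 1015–730 hPa: Δp = 285 hPa = 28500 Pa, q̄ = 0.012 kg/kg → 0.012 × 28500 / 9.8 = 34.90 mm
Layer 730–400 hPa: Δp = 330 hPa = 33000 Pa, q̄ = 0.0042 kg/kg → 0.0042 × 33000 / 9.8 = 14.14 mm
PW = 34.90 + 14.14 = 49.04 ≈ 49.0 mm.

PW ≈ 49.0 mm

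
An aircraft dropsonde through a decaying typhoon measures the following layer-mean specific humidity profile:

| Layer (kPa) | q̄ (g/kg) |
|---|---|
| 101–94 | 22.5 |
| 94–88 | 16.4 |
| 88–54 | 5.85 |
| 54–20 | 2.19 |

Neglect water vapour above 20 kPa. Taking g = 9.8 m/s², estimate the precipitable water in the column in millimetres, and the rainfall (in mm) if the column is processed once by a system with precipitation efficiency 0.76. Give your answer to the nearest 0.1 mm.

Precipitable water is the column-integrated vapour mass per unit area: PW = (1/g) Σ q̄ Δp, with q in kg/kg and Δp in Pa (1 kg/m² of water = 1 mm).
Layer 101–94 kPa: Δp = 70 hPa = 7000 Pa, q̄ = 0.0225 kg/kg → 0.0225 × 7000 / 9.8 = 16.07 mm
Layer 94–88 kPa: Δp = 60 hPa = 6000 Pa, q̄ = 0.0164 kg/kg → 0.0164 × 6000 / 9.8 = 10.04 mm
Layer 88–54 kPa: Δp = 340 hPa = 34000 Pa, q̄ = 0.00585 kg/kg → 0.00585 × 34000 / 9.8 = 20.30 mm
Layer 54–20 kPa: Δp = 340 hPa = 34000 Pa, q̄ = 0.00219 kg/kg → 0.00219 × 34000 / 9.8 = 7.60 mm
PW = 16.07 + 10.04 + 20.30 + 7.60 = 54.01 ≈ 54.0 mm.
Rainfall = ε × PW = 0.76 × 54.0 = 41.0 mm.

PW ≈ 54.0 mm; rainfall ≈ 41.0 mm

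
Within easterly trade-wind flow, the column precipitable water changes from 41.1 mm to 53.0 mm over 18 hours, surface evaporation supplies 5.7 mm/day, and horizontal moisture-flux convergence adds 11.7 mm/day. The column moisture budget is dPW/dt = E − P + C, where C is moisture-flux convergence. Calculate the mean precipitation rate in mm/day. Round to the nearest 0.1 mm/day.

dPW/dt = (53.0 − 41.1) mm / (18/24 day) = +15.867 mm/day.
P = E + C − dPW/dt = 5.7 + (11.7) − (+15.867) = 1.5 mm/day.

P ≈ 1.5 mm/day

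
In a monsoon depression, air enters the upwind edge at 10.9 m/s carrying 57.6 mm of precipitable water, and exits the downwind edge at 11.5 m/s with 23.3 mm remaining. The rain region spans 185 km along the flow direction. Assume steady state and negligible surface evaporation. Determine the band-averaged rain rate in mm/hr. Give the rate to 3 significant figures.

R ≈ 7.00 mm/hr

Column moisture flux per unit crosswind length is F = V × PW.
Inflow: F_in = 10.9 × 57.6 = 627.84 mm·m/s
Outflow: F_out = 11.5 × 23.3 = 267.95 mm·m/s
Steady-state rate R = (F_in − F_out)/L = (627.84 − 267.95) / 185000 m = 1.945e-03 mm/s.
R = 1.945e-03 × 3600 = 7.00 mm/hr.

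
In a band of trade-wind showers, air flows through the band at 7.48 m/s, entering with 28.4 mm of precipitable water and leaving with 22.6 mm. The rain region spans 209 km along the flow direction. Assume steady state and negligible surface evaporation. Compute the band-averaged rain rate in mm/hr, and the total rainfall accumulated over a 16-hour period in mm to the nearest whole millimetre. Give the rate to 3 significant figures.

Column moisture flux per unit crosswind length is F = V × PW.
Inflow: F_in = 7.48 × 28.4 = 212.432 mm·m/s
Outflow: F_out = 7.48 × 22.6 = 169.048 mm·m/s
Steady-state rate R = (F_in − F_out)/L = (212.432 − 169.048) / 209000 m = 2.076e-04 mm/s.
R = 2.076e-04 × 3600 = 0.747 mm/hr.
Over 16 h: total = 0.747 × 16 = 11.952 ≈ 12 mm.

R ≈ 0.747 mm/hr; total ≈ 12 mm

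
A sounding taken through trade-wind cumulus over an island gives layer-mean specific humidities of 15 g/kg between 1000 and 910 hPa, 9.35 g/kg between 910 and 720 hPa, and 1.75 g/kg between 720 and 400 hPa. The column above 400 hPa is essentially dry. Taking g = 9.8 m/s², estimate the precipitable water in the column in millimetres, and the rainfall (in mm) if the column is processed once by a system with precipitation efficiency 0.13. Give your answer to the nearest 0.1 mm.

Precipitable water is the column-integrated vapour mass per unit area: PW = (1/g) Σ q̄ Δp, with q in kg/kg and Δp in Pa (1 kg/m² of water = 1 mm).
Layer 1000–910 hPa: Δp = 90 hPa = 9000 Pa, q̄ = 0.015 kg/kg → 0.015 × 9000 / 9.8 = 13.78 mm
Layer 910–720 hPa: Δp = 190 hPa = 19000 Pa, q̄ = 0.00935 kg/kg → 0.00935 × 19000 / 9.8 = 18.13 mm
Layer 720–400 hPa: Δp = 320 hPa = 32000 Pa, q̄ = 0.00175 kg/kg → 0.00175 × 32000 / 9.8 = 5.71 mm
PW = 13.78 + 18.13 + 5.71 = 37.62 ≈ 37.6 mm.
Rainfall = ε × PW = 0.13 × 37.6 = 4.9 mm.

PW ≈ 37.6 mm; rainfall ≈ 4.9 mm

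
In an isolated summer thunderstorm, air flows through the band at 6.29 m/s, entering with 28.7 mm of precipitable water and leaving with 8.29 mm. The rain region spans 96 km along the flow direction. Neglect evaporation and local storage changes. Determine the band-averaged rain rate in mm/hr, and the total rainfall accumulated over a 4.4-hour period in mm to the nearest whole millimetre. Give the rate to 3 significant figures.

Column moisture flux per unit crosswind length is F = V × PW.
Inflow: F_in = 6.29 × 28.7 = 180.523 mm·m/s
Outflow: F_out = 6.29 × 8.29 = 52.1441 mm·m/s
Steady-state rate R = (F_in − F_out)/L = (180.523 − 52.1441) / 96000 m = 1.337e-03 mm/s.
R = 1.337e-03 × 3600 = 4.81 mm/hr.
Over 4.4 h: total = 4.81 × 4.4 = 21.164 ≈ 21 mm.

R ≈ 4.81 mm/hr; total ≈ 21 mm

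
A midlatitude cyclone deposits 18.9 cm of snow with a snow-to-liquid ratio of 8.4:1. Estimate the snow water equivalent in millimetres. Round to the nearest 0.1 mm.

SWE = snow depth / ratio = 18.9 cm / 8.4 = 2.250 cm = 22.5 mm.

SWE ≈ 22.5 mm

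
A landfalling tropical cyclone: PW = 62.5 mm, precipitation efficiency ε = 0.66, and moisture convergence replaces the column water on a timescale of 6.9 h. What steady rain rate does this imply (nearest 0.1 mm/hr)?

Each overturning extracts ε × PW = 0.66 × 62.5 = 41.25 mm.
Rate = ε·PW / τ = 41.25 / 6.9 h = 6.0 mm/hr.

R ≈ 6.0 mm/hr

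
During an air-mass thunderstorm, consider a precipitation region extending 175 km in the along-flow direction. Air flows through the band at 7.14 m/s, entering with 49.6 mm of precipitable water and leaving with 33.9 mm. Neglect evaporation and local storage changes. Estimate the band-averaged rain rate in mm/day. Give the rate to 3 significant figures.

R ≈ 55.3 mm/day

Column moisture flux per unit crosswind length is F = V × PW.
Inflow: F_in = 7.14 × 49.6 = 354.144 mm·m/s
Outflow: F_out = 7.14 × 33.9 = 242.046 mm·m/s
Steady-state rate R = (F_in − F_out)/L = (354.144 − 242.046) / 175000 m = 6.406e-04 mm/s.
R = 6.406e-04 × 3600 × 24 = 55.3 mm/day.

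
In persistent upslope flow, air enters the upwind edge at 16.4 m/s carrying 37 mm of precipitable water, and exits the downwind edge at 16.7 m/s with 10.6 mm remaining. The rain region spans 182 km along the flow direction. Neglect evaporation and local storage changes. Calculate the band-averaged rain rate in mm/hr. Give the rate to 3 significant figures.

Column moisture flux per unit crosswind length is F = V × PW.
Inflow: F_in = 16.4 × 37 = 606.8 mm·m/s
Outflow: F_out = 16.7 × 10.6 = 177.02 mm·m/s
Steady-state rate R = (F_in − F_out)/L = (606.8 − 177.02) / 182000 m = 2.361e-03 mm/s.
R = 2.361e-03 × 3600 = 8.50 mm/hr.

R ≈ 8.50 mm/hr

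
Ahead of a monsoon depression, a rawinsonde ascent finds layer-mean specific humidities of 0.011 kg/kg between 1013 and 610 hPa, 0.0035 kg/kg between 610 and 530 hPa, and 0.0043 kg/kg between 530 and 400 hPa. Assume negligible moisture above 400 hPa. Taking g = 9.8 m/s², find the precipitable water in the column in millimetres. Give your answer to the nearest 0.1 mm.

PW ≈ 53.8 mm

Precipitable water is the column-integrated vapour mass per unit area: PW = (1/g) Σ q̄ Δp, with q in kg/kg and Δp in Pa (1 kg/m² of water = 1 mm).
Layer 1013–610 hPa: Δp = 403 hPa = 40300 Pa, q̄ = 0.011 kg/kg → 0.011 × 40300 / 9.8 = 45.23 mm
Layer 610–530 hPa: Δp = 80 hPa = 8000 Pa, q̄ = 0.0035 kg/kg → 0.0035 × 8000 / 9.8 = 2.86 mm
Layer 530–400 hPa: Δp = 130 hPa = 13000 Pa, q̄ = 0.0043 kg/kg → 0.0043 × 13000 / 9.8 = 5.70 mm
PW = 45.23 + 2.86 + 5.70 = 53.79 ≈ 53.8 mm.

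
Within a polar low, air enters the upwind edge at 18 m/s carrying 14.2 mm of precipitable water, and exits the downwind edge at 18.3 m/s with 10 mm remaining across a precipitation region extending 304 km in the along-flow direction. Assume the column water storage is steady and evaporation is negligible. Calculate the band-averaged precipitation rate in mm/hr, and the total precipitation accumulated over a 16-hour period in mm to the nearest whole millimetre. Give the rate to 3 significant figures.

Column moisture flux per unit crosswind length is F = V × PW.
Inflow: F_in = 18 × 14.2 = 255.6 mm·m/s
Outflow: F_out = 18.3 × 10 = 183 mm·m/s
Steady-state rate R = (F_in − F_out)/L = (255.6 − 183) / 304000 m = 2.388e-04 mm/s.
R = 2.388e-04 × 3600 = 0.860 mm/hr.
Over 16 h: total = 0.860 × 16 = 13.76 ≈ 14 mm.

R ≈ 0.860 mm/hr; total ≈ 14 mm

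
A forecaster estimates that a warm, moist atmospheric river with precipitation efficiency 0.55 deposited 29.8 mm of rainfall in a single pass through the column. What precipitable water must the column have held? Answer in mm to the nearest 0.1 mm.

PW ≈ 54.2 mm

PW = rainfall / ε = 29.8 / 0.55 = 54.2 mm.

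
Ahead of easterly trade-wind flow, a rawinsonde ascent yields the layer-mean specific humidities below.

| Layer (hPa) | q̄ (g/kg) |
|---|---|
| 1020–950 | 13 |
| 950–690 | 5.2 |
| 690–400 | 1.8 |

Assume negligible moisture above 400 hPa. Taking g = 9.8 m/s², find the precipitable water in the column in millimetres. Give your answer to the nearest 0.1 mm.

PW ≈ 28.4 mm

Precipitable water is the column-integrated vapour mass per unit area: PW = (1/g) Σ q̄ Δp, with q in kg/kg and Δp in Pa (1 kg/m² of water = 1 mm).
Layer 1020–950 hPa: Δp = 70 hPa = 7000 Pa, q̄ = 0.013 kg/kg → 0.013 × 7000 / 9.8 = 9.29 mm
Layer 950–690 hPa: Δp = 260 hPa = 26000 Pa, q̄ = 0.0052 kg/kg → 0.0052 × 26000 / 9.8 = 13.80 mm
Layer 690–400 hPa: Δp = 290 hPa = 29000 Pa, q̄ = 0.0018 kg/kg → 0.0018 × 29000 / 9.8 = 5.33 mm
PW = 9.29 + 13.80 + 5.33 = 28.42 ≈ 28.4 mm.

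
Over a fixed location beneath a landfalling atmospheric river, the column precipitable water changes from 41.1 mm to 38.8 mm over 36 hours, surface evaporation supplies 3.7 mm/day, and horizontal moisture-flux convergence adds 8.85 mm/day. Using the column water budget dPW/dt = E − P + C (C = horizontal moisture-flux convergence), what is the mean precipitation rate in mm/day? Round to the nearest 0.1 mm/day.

P ≈ 14.1 mm/day

dPW/dt = (38.8 − 41.1) mm / (36/24 day) = -1.533 mm/day.
P = E + C − dPW/dt = 3.7 + (8.85) − (-1.533) = 14.1 mm/day.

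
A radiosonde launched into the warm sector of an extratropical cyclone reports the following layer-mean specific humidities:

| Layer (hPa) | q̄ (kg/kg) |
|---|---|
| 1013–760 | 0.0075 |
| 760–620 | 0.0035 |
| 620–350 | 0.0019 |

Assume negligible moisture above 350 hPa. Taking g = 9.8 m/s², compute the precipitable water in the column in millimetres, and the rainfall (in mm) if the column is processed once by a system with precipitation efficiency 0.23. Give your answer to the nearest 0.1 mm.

Precipitable water is the column-integrated vapour mass per unit area: PW = (1/g) Σ q̄ Δp, with q in kg/kg and Δp in Pa (1 kg/m² of water = 1 mm).
Layer 1013–760 hPa: Δp = 253 hPa = 25300 Pa, q̄ = 0.0075 kg/kg → 0.0075 × 25300 / 9.8 = 19.36 mm
Layer 760–620 hPa: Δp = 140 hPa = 14000 Pa, q̄ = 0.0035 kg/kg → 0.0035 × 14000 / 9.8 = 5.00 mm
Layer 620–350 hPa: Δp = 270 hPa = 27000 Pa, q̄ = 0.0019 kg/kg → 0.0019 × 27000 / 9.8 = 5.23 mm
PW = 19.36 + 5.00 + 5.23 = 29.59 ≈ 29.6 mm.
Rainfall = ε × PW = 0.23 × 29.6 = 6.8 mm.

PW ≈ 29.6 mm; rainfall ≈ 6.8 mm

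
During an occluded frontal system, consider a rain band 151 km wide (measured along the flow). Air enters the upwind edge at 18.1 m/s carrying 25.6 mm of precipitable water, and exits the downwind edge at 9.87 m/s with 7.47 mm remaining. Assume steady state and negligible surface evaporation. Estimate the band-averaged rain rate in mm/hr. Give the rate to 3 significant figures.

R ≈ 9.29 mm/hr

Column moisture flux per unit crosswind length is F = V × PW.
Inflow: F_in = 18.1 × 25.6 = 463.36 mm·m/s
Outflow: F_out = 9.87 × 7.47 = 73.7289 mm·m/s
Steady-state rate R = (F_in − F_out)/L = (463.36 − 73.7289) / 151000 m = 2.580e-03 mm/s.
R = 2.580e-03 × 3600 = 9.29 mm/hr.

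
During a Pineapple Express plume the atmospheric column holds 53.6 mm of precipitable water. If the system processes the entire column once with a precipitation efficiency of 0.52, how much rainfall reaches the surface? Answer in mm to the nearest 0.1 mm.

rainfall ≈ 27.9 mm

Rainfall = ε × PW = 0.52 × 53.6 = 27.9 mm.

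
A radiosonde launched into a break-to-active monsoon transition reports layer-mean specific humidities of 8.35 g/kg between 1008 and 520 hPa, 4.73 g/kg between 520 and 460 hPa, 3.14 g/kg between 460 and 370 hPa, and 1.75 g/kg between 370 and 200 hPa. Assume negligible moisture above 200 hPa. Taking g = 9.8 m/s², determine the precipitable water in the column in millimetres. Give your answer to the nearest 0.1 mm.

PW ≈ 50.4 mm

Precipitable water is the column-integrated vapour mass per unit area: PW = (1/g) Σ q̄ Δp, with q in kg/kg and Δp in Pa (1 kg/m² of water = 1 mm).
Layer 1008–520 hPa: Δp = 488 hPa = 48800 Pa, q̄ = 0.00835 kg/kg → 0.00835 × 48800 / 9.8 = 41.58 mm
Layer 520–460 hPa: Δp = 60 hPa = 6000 Pa, q̄ = 0.00473 kg/kg → 0.00473 × 6000 / 9.8 = 2.90 mm
Layer 460–370 hPa: Δp = 90 hPa = 9000 Pa, q̄ = 0.00314 kg/kg → 0.00314 × 9000 / 9.8 = 2.88 mm
Layer 370–200 hPa: Δp = 170 hPa = 17000 Pa, q̄ = 0.00175 kg/kg → 0.00175 × 17000 / 9.8 = 3.04 mm
PW = 41.58 + 2.90 + 2.88 + 3.04 = 50.40 ≈ 50.4 mm.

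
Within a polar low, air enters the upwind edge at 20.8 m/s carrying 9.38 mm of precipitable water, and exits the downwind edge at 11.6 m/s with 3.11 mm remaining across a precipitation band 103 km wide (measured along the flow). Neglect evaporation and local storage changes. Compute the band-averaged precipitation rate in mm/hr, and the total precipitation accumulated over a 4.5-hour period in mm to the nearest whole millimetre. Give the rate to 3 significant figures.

R ≈ 5.56 mm/hr; total ≈ 25 mm

Column moisture flux per unit crosswind length is F = V × PW.
Inflow: F_in = 20.8 × 9.38 = 195.104 mm·m/s
Outflow: F_out = 11.6 × 3.11 = 36.076 mm·m/s
Steady-state rate R = (F_in − F_out)/L = (195.104 − 36.076) / 103000 m = 1.544e-03 mm/s.
R = 1.544e-03 × 3600 = 5.56 mm/hr.
Over 4.5 h: total = 5.56 × 4.5 = 25.02 ≈ 25 mm.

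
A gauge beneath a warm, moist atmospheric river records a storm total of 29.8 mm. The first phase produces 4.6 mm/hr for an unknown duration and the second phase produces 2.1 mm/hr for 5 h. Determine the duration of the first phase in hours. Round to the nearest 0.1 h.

duration ≈ 4.2 h

Known phases: 2.1 × 5 = 10.5 mm.
Remaining depth = 29.8 − 10.5 = 19.3 mm.
Duration = 19.3 / 4.6 = 4.2 h.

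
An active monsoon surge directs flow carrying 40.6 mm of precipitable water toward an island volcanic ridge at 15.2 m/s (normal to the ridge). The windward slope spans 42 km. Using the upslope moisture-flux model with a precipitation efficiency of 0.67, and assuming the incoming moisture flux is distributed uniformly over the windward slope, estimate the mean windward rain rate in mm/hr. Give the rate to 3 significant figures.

Incoming column moisture flux per unit ridge length: F = V × PW = 15.2 × 40.6 = 617.12 mm·m/s.
Spread over the 42 km slope with efficiency ε = 0.67: R = ε·F/W = 0.67 × 617.12 / 42000 m = 9.845e-03 mm/s.
R = 9.845e-03 × 3600 = 35.4 mm/hr.

R ≈ 35.4 mm/hr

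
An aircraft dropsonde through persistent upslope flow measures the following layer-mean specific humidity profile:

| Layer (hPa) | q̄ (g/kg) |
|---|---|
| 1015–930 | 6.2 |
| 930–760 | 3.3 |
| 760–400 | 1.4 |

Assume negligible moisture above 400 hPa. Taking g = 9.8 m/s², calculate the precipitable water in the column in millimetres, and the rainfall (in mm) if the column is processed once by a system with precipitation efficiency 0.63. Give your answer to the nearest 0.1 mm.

PW ≈ 16.2 mm; rainfall ≈ 10.2 mm

Precipitable water is the column-integrated vapour mass per unit area: PW = (1/g) Σ q̄ Δp, with q in kg/kg and Δp in Pa (1 kg/m² of water = 1 mm).
Layer 1015–930 hPa: Δp = 85 hPa = 8500 Pa, q̄ = 0.0062 kg/kg → 0.0062 × 8500 / 9.8 = 5.38 mm
Layer 930–760 hPa: Δp = 170 hPa = 17000 Pa, q̄ = 0.0033 kg/kg → 0.0033 × 17000 / 9.8 = 5.72 mm
Layer 760–400 hPa: Δp = 360 hPa = 36000 Pa, q̄ = 0.0014 kg/kg → 0.0014 × 36000 / 9.8 = 5.14 mm
PW = 5.38 + 5.72 + 5.14 = 16.24 ≈ 16.2 mm.
Rainfall = ε × PW = 0.63 × 16.2 = 10.2 mm.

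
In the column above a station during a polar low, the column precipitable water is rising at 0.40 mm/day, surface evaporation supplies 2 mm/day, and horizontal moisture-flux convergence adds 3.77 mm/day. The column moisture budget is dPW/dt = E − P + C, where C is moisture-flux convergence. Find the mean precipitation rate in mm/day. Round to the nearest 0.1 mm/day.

dPW/dt = +0.40 mm/day.
P = E + C − dPW/dt = 2 + (3.77) − (+0.40) = 5.4 mm/day.

P ≈ 5.4 mm/day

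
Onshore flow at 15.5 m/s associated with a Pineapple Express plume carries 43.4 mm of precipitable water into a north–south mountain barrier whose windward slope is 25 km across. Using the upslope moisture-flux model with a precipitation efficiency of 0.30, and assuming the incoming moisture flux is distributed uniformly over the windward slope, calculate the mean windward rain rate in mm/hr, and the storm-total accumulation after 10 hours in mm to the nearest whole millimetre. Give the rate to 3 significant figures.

Incoming column moisture flux per unit ridge length: F = V × PW = 15.5 × 43.4 = 672.7 mm·m/s.
Spread over the 25 km slope with efficiency ε = 0.30: R = ε·F/W = 0.30 × 672.7 / 25000 m = 8.072e-03 mm/s.
R = 8.072e-03 × 3600 = 29.1 mm/hr.
Over 10 h: total = 29.1 × 10 = 291 mm.

R ≈ 29.1 mm/hr; total ≈ 291 mm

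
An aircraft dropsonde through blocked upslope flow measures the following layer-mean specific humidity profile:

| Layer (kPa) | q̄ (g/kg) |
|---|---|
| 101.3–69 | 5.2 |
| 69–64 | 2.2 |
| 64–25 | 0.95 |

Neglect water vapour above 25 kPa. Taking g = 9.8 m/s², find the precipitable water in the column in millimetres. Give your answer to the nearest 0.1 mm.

Precipitable water is the column-integrated vapour mass per unit area: PW = (1/g) Σ q̄ Δp, with q in kg/kg and Δp in Pa (1 kg/m² of water = 1 mm).
Layer 101.3–69 kPa: Δp = 323 hPa = 32300 Pa, q̄ = 0.0052 kg/kg → 0.0052 × 32300 / 9.8 = 17.14 mm
Layer 69–64 kPa: Δp = 50 hPa = 5000 Pa, q̄ = 0.0022 kg/kg → 0.0022 × 5000 / 9.8 = 1.12 mm
Layer 64–25 kPa: Δp = 390 hPa = 39000 Pa, q̄ = 0.00095 kg/kg → 0.00095 × 39000 / 9.8 = 3.78 mm
PW = 17.14 + 1.12 + 3.78 = 22.04 ≈ 22.0 mm.

PW ≈ 22.0 mm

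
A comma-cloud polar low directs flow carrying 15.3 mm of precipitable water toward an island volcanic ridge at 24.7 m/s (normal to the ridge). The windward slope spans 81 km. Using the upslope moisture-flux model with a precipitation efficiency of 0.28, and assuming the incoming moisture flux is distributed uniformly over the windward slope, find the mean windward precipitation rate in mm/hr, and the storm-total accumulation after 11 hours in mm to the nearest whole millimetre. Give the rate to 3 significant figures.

Incoming column moisture flux per unit ridge length: F = V × PW = 24.7 × 15.3 = 377.91 mm·m/s.
Spread over the 81 km slope with efficiency ε = 0.28: R = ε·F/W = 0.28 × 377.91 / 81000 m = 1.306e-03 mm/s.
R = 1.306e-03 × 3600 = 4.70 mm/hr.
Over 11 h: total = 4.70 × 11 = 51.7 ≈ 52 mm.

R ≈ 4.70 mm/hr; total ≈ 52 mm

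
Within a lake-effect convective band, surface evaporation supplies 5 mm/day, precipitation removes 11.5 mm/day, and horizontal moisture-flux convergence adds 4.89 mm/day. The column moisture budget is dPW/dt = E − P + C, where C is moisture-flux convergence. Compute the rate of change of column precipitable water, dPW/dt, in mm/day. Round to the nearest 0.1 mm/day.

dPW/dt = E − P + C = 5 − 11.5 + (4.89) = -1.6 mm/day.

dPW/dt ≈ -1.6 mm/day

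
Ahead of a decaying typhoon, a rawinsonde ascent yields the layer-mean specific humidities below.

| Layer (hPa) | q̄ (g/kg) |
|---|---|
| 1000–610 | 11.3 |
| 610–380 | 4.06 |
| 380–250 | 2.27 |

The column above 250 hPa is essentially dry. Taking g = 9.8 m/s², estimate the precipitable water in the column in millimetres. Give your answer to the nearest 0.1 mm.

PW ≈ 57.5 mm

Precipitable water is the column-integrated vapour mass per unit area: PW = (1/g) Σ q̄ Δp, with q in kg/kg and Δp in Pa (1 kg/m² of water = 1 mm).
Layer 1000–610 hPa: Δp = 390 hPa = 39000 Pa, q̄ = 0.0113 kg/kg → 0.0113 × 39000 / 9.8 = 44.97 mm
Layer 610–380 hPa: Δp = 230 hPa = 23000 Pa, q̄ = 0.00406 kg/kg → 0.00406 × 23000 / 9.8 = 9.53 mm
Layer 380–250 hPa: Δp = 130 hPa = 13000 Pa, q̄ = 0.00227 kg/kg → 0.00227 × 13000 / 9.8 = 3.01 mm
PW = 44.97 + 9.53 + 3.01 = 57.51 ≈ 57.5 mm.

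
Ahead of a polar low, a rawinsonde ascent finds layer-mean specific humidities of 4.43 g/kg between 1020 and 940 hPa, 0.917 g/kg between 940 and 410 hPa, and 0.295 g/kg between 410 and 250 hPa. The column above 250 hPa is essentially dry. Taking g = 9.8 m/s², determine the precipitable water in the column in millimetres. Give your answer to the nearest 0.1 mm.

PW ≈ 9.1 mm

Precipitable water is the column-integrated vapour mass per unit area: PW = (1/g) Σ q̄ Δp, with q in kg/kg and Δp in Pa (1 kg/m² of water = 1 mm).
Layer 1020–940 hPa: Δp = 80 hPa = 8000 Pa, q̄ = 0.00443 kg/kg → 0.00443 × 8000 / 9.8 = 3.62 mm
Layer 940–410 hPa: Δp = 530 hPa = 53000 Pa, q̄ = 0.000917 kg/kg → 0.000917 × 53000 / 9.8 = 4.96 mm
Layer 410–250 hPa: Δp = 160 hPa = 16000 Pa, q̄ = 0.000295 kg/kg → 0.000295 × 16000 / 9.8 = 0.48 mm
PW = 3.62 + 4.96 + 0.48 = 9.06 ≈ 9.1 mm.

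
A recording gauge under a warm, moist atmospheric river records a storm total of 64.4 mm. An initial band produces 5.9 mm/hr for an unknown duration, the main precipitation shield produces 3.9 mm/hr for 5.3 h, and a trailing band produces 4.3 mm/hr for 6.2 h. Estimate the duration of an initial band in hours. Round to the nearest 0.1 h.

duration ≈ 2.9 h

Known phases: 3.9 × 5.3 + 4.3 × 6.2 = 20.67 + 26.66 = 47.33 mm.
Remaining depth = 64.4 − 47.33 = 17.07 mm.
Duration = 17.07 / 5.9 = 2.9 h.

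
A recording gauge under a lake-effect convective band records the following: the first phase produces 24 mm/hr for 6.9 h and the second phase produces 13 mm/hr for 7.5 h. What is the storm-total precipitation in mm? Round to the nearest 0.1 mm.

total ≈ 263.1 mm

Total = Σ Rᵢ Δtᵢ = 24 × 6.9 + 13 × 7.5
      = 165.6 + 97.5 = 263.1 mm.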